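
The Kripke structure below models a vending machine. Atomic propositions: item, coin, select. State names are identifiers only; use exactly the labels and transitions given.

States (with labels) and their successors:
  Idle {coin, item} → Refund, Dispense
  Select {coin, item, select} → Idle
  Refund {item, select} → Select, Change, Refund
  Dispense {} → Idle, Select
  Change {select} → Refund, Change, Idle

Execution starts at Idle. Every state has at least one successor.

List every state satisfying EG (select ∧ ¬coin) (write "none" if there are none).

States satisfying select ∧ ¬coin: {Refund, Change}.
States satisfying EG (select ∧ ¬coin): {Refund, Change}.

{Refund, Change}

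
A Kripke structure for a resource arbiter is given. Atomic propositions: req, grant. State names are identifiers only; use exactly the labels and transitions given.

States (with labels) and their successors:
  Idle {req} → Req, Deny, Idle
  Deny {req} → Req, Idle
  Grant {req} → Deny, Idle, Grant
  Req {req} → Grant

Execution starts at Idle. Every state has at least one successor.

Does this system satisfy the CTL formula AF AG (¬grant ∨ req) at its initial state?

States satisfying AG (¬grant ∨ req): {Idle, Deny, Grant, Req}.
States satisfying AF AG (¬grant ∨ req): {Idle, Deny, Grant, Req}.
Idle ∈ Sat(AF AG (¬grant ∨ req)).

Holds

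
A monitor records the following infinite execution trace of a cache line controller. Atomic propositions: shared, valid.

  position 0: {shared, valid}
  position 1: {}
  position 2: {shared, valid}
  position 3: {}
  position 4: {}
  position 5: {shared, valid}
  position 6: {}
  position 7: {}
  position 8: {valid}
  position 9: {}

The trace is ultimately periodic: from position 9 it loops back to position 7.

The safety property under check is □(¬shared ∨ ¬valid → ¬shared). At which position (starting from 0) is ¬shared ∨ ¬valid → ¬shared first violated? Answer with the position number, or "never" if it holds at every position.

never

¬shared ∨ ¬valid → ¬shared holds at every position 0..9, and those are all the positions the trace ever visits, so the invariant □(¬shared ∨ ¬valid → ¬shared) is never violated.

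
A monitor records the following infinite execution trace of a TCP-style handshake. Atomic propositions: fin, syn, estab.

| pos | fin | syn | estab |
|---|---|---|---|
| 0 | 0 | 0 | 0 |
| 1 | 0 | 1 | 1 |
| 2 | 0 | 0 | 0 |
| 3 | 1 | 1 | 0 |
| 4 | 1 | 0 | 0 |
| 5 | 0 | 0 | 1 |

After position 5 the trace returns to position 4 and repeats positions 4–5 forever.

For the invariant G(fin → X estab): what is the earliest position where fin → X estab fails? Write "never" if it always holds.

3

Check fin → X estab at each position in order: 0 ✓, 1 ✓, 2 ✓.
At position 3 the labels are {fin, syn} and the next position 4 has {fin}, so fin → X estab is false there. This is the first violation.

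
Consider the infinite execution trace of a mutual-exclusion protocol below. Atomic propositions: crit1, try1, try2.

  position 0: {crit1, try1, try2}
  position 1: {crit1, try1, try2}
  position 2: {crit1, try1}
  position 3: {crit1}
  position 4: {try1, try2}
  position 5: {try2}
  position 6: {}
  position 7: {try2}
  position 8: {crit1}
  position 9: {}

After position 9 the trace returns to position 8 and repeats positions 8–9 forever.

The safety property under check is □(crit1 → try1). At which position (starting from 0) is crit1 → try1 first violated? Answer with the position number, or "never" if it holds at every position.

Check crit1 → try1 at each position in order: 0 ✓, 1 ✓, 2 ✓.
At position 3 the labels are {crit1}, so crit1 → try1 is false there. This is the first violation.

3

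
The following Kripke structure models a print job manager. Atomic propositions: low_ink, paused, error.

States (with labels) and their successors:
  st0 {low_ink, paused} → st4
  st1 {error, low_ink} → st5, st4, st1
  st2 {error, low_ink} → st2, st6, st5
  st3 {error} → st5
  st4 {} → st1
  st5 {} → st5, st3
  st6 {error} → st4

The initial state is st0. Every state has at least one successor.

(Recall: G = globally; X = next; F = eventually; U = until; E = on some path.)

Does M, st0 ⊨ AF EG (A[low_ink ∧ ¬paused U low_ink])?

Holds

States satisfying EG (A[low_ink ∧ ¬paused U low_ink]): {st1, st2}.
States satisfying AF EG (A[low_ink ∧ ¬paused U low_ink]): {st0, st1, st2, st4, st6}.
st0 ∈ Sat(AF EG (A[low_ink ∧ ¬paused U low_ink])).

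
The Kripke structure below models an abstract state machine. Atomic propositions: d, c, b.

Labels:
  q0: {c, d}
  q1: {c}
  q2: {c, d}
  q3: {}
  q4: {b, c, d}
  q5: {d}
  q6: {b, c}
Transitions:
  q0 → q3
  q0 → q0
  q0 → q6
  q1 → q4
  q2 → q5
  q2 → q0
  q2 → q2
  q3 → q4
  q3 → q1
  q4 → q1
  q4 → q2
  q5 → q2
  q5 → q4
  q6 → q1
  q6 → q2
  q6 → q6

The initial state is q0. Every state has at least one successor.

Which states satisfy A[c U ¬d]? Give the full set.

States satisfying c: {q0, q1, q2, q4, q6}.
States satisfying ¬d: {q1, q3, q6}.
States satisfying A[c U ¬d]: {q1, q3, q6}.

{q1, q3, q6}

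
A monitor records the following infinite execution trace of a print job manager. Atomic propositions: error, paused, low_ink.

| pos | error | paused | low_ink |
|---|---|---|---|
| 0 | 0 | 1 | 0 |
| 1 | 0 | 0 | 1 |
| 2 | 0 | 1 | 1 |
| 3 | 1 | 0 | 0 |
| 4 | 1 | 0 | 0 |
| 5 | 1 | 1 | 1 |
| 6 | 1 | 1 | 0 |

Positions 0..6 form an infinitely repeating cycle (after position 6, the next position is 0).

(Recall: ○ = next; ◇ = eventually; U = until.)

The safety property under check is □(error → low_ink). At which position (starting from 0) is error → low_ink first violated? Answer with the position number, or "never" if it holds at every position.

3

Check error → low_ink at each position in order: 0 ✓, 1 ✓, 2 ✓.
At position 3 the labels are {error}, so error → low_ink is false there. This is the first violation.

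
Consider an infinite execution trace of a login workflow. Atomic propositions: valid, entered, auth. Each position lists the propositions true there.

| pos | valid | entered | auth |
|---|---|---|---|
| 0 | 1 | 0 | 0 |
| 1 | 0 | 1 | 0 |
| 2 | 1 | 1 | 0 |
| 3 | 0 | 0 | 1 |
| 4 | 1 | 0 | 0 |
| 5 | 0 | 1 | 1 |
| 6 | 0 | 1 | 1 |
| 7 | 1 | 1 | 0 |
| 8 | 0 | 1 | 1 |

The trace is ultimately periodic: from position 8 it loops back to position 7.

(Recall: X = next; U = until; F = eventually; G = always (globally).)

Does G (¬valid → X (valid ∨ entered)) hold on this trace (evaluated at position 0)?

¬valid → X (valid ∨ entered) holds at every position 0..8, and those are all positions ever visited, so G (¬valid → X (valid ∨ entered)) holds.
Positions where ¬valid holds: 1, 3, 5, 6, 8.
Check X (valid ∨ entered) at each: 1→ok, 3→ok, 5→ok, 6→ok, 8→ok.

Satisfied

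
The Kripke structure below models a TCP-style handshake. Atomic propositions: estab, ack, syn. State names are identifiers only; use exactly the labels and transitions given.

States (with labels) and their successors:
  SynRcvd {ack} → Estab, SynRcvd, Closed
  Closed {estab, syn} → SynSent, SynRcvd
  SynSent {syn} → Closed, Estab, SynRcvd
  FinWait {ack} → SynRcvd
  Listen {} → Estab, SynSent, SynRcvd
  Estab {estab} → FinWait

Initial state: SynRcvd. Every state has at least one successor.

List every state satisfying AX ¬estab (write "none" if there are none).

{Closed, FinWait, Estab}

States satisfying ¬estab: {SynRcvd, SynSent, FinWait, Listen}.
States satisfying AX ¬estab: {Closed, FinWait, Estab}.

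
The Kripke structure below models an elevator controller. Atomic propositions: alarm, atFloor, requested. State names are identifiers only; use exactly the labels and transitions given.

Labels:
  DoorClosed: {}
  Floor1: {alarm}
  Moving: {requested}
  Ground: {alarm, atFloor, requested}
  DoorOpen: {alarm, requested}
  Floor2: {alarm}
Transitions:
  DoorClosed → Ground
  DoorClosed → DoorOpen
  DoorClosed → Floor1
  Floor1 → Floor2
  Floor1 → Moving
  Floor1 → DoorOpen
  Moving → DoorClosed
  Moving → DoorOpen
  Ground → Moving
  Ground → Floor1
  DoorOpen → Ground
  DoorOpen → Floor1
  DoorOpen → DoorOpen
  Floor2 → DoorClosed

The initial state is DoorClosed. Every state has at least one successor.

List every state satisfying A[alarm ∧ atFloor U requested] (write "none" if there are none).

{Moving, Ground, DoorOpen}

States satisfying alarm ∧ atFloor: {Ground}.
States satisfying requested: {Moving, Ground, DoorOpen}.
States satisfying A[alarm ∧ atFloor U requested]: {Moving, Ground, DoorOpen}.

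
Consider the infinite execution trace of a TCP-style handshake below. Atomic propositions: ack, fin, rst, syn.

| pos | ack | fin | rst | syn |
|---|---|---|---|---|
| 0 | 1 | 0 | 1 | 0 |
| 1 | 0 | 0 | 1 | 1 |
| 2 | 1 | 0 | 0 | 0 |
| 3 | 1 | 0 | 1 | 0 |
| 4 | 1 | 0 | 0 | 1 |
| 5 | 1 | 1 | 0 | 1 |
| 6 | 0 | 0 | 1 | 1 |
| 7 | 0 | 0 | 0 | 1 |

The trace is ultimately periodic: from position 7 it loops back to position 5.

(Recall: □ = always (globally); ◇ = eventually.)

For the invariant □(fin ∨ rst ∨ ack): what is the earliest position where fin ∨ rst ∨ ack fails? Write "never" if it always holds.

7

Check fin ∨ rst ∨ ack at each position in order: 0 ✓, 1 ✓, 2 ✓, 3 ✓, 4 ✓, 5 ✓, 6 ✓.
At position 7 the labels are {syn}, so fin ∨ rst ∨ ack is false there. This is the first violation.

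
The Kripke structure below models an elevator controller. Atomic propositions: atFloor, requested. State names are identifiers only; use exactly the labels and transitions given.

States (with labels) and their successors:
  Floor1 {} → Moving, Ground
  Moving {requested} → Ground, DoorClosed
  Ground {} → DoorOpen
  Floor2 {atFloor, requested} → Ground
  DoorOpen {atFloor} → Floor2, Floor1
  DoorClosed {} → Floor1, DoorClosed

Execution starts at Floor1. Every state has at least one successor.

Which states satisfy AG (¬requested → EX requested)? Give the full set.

States satisfying ¬requested → EX requested: {Floor1, Moving, Floor2, DoorOpen}.
States satisfying AG (¬requested → EX requested): ∅.

none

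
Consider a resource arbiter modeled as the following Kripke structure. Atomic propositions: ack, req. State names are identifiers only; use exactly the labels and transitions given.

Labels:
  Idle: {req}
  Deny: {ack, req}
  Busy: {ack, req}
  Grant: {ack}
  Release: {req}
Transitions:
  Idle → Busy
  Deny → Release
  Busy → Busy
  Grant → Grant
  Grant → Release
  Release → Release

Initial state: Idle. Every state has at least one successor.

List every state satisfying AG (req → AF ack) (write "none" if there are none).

States satisfying req → AF ack: {Idle, Deny, Busy, Grant}.
States satisfying AG (req → AF ack): {Idle, Busy}.

{Idle, Busy}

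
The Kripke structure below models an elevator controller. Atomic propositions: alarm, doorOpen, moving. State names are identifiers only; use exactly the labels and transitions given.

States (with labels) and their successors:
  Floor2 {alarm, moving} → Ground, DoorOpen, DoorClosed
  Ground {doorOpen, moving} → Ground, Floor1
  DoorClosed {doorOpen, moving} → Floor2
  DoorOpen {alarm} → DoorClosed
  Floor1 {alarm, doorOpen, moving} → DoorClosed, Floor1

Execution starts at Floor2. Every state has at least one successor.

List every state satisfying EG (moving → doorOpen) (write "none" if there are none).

{Ground, Floor1}

States satisfying moving → doorOpen: {Ground, DoorClosed, DoorOpen, Floor1}.
States satisfying EG (moving → doorOpen): {Ground, Floor1}.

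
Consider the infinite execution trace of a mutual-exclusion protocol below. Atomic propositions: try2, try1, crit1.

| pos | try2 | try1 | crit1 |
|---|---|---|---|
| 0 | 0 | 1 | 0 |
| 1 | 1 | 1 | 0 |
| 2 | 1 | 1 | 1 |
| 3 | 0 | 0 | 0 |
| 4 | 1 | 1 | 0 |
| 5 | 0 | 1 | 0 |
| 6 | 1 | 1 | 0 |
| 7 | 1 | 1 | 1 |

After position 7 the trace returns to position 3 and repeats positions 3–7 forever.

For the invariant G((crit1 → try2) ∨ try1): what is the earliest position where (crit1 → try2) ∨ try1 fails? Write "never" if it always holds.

never

(crit1 → try2) ∨ try1 holds at every position 0..7, and those are all the positions the trace ever visits, so the invariant G((crit1 → try2) ∨ try1) is never violated.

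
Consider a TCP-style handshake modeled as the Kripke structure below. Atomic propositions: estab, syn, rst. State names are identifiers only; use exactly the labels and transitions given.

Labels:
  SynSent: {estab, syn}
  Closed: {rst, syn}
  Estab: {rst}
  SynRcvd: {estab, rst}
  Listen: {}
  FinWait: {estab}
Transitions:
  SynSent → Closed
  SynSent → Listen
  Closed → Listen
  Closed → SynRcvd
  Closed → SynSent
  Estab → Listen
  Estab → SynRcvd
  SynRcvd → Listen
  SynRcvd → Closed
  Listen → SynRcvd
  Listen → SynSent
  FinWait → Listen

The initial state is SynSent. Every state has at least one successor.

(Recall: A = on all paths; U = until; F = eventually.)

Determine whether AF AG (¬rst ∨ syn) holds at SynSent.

States satisfying AG (¬rst ∨ syn): ∅.
States satisfying AF AG (¬rst ∨ syn): ∅.
There is a path from SynSent along which AG (¬rst ∨ syn) never holds.
SynSent ∉ Sat(AF AG (¬rst ∨ syn)).

Violated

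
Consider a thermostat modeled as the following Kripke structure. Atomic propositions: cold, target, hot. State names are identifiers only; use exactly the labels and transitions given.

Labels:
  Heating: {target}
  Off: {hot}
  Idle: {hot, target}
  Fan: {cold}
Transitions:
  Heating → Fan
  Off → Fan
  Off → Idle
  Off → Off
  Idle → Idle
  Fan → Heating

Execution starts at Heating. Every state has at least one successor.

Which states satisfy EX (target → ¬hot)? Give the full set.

States satisfying target → ¬hot: {Heating, Off, Fan}.
States satisfying EX (target → ¬hot): {Heating, Off, Fan}.

{Heating, Off, Fan}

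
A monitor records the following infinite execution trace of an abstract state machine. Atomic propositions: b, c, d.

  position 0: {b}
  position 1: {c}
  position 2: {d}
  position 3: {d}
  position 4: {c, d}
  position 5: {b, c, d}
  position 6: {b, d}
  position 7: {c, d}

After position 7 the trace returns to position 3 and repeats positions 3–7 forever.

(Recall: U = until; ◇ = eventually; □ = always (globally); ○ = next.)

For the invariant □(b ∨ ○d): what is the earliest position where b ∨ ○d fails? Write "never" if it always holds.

never

b ∨ ○d holds at every position 0..7, and those are all the positions the trace ever visits, so the invariant □(b ∨ ○d) is never violated.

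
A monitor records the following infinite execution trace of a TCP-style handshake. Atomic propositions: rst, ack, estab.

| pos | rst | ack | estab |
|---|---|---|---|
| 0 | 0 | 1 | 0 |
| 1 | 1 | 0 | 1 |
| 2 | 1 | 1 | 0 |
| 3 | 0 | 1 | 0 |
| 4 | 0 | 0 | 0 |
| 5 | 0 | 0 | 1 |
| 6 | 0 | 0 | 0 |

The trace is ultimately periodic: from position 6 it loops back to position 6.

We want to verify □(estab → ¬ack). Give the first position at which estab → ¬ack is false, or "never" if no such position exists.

estab → ¬ack holds at every position 0..6, and those are all the positions the trace ever visits, so the invariant □(estab → ¬ack) is never violated.

never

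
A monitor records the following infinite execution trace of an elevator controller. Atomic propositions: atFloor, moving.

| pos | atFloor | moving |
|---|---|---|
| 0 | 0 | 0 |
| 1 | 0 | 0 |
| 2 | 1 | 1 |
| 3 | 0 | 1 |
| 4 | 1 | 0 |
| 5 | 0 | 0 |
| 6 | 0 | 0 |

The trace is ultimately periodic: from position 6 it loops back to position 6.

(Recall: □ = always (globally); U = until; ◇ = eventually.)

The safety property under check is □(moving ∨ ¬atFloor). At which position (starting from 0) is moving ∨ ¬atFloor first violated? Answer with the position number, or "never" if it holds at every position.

4

Check moving ∨ ¬atFloor at each position in order: 0 ✓, 1 ✓, 2 ✓, 3 ✓.
At position 4 the labels are {atFloor}, so moving ∨ ¬atFloor is false there. This is the first violation.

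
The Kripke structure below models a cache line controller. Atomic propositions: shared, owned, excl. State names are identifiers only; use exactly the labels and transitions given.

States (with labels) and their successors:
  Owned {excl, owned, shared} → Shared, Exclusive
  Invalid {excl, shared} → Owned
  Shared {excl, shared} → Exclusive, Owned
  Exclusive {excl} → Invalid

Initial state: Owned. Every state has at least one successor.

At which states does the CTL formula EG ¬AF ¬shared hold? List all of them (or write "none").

States satisfying ¬AF ¬shared: {Owned, Invalid, Shared}.
States satisfying EG ¬AF ¬shared: {Owned, Invalid, Shared}.

{Owned, Invalid, Shared}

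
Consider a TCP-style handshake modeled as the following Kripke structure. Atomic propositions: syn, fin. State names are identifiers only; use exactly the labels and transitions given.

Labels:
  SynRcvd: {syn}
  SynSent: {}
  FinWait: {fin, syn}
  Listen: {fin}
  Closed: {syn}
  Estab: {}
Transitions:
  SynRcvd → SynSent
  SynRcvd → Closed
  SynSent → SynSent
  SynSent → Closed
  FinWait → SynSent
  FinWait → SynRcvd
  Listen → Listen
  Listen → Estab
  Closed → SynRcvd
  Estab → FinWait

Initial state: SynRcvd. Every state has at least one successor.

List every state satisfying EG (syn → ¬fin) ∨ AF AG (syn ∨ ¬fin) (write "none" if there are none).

States satisfying syn → ¬fin: {SynRcvd, SynSent, Listen, Closed, Estab}.
States satisfying EG (syn → ¬fin): {SynRcvd, SynSent, Listen, Closed}.
States satisfying AG (syn ∨ ¬fin): {SynRcvd, SynSent, FinWait, Closed, Estab}.
States satisfying AF AG (syn ∨ ¬fin): {SynRcvd, SynSent, FinWait, Closed, Estab}.
States satisfying EG (syn → ¬fin) ∨ AF AG (syn ∨ ¬fin): {SynRcvd, SynSent, FinWait, Listen, Closed, Estab}.

{SynRcvd, SynSent, FinWait, Listen, Closed, Estab}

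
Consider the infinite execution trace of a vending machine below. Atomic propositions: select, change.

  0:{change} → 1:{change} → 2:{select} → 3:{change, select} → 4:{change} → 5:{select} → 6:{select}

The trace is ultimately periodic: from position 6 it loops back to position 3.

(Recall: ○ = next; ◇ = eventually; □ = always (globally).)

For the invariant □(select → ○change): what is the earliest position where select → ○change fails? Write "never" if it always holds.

Check select → ○change at each position in order: 0 ✓, 1 ✓, 2 ✓, 3 ✓, 4 ✓.
At position 5 the labels are {select} and the next position 6 has {select}, so select → ○change is false there. This is the first violation.

5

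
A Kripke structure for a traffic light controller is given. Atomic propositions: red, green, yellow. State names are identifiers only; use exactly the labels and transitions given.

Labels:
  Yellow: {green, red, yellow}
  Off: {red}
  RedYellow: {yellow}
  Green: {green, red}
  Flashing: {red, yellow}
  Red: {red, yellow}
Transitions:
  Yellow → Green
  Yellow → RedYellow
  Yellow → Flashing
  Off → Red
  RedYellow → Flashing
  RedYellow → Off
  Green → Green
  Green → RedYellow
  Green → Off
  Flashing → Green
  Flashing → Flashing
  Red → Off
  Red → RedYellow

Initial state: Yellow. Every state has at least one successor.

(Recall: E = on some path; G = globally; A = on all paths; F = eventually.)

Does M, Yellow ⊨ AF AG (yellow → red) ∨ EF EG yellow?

Holds

States satisfying AG (yellow → red): ∅.
States satisfying AF AG (yellow → red): ∅.
States satisfying EG yellow: {Yellow, RedYellow, Flashing, Red}.
States satisfying EF EG yellow: {Yellow, Off, RedYellow, Green, Flashing, Red}.
States satisfying AF AG (yellow → red) ∨ EF EG yellow: {Yellow, Off, RedYellow, Green, Flashing, Red}.
Yellow ∈ Sat(AF AG (yellow → red) ∨ EF EG yellow).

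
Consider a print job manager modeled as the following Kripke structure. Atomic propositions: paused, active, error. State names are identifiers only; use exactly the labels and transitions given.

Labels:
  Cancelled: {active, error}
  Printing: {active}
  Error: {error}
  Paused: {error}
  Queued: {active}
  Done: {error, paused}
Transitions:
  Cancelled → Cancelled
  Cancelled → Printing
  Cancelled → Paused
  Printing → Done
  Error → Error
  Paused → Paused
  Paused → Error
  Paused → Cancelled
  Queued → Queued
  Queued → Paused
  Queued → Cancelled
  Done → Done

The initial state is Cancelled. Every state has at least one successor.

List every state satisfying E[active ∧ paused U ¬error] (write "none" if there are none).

{Printing, Queued}

States satisfying active ∧ paused: ∅.
States satisfying ¬error: {Printing, Queued}.
States satisfying E[active ∧ paused U ¬error]: {Printing, Queued}.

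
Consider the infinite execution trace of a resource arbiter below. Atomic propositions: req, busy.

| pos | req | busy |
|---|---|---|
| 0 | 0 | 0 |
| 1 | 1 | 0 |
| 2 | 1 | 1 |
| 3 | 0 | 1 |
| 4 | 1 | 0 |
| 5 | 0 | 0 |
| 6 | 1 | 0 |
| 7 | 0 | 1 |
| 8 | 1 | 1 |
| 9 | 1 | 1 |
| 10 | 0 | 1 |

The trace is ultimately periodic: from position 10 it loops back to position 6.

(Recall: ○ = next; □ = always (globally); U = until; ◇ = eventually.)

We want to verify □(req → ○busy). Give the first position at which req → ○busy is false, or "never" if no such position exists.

4

Check req → ○busy at each position in order: 0 ✓, 1 ✓, 2 ✓, 3 ✓.
At position 4 the labels are {req} and the next position 5 has {}, so req → ○busy is false there. This is the first violation.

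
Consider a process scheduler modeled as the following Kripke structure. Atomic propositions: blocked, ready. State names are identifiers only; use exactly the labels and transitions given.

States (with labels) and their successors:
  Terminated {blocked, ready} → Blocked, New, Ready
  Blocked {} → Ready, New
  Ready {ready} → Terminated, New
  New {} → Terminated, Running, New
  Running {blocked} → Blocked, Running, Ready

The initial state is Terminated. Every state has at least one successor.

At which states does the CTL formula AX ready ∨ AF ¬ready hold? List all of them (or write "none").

{Blocked, New, Running}

States satisfying ready: {Terminated, Ready}.
States satisfying AX ready: ∅.
States satisfying ¬ready: {Blocked, New, Running}.
States satisfying AF ¬ready: {Blocked, New, Running}.
States satisfying AX ready ∨ AF ¬ready: {Blocked, New, Running}.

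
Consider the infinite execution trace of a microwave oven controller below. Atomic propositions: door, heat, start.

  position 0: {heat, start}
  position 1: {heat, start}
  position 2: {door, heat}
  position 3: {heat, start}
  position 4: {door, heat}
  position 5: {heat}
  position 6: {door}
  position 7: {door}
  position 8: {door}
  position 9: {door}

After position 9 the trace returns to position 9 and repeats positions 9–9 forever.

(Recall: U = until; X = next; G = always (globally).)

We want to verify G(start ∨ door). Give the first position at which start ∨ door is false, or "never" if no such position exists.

5

Check start ∨ door at each position in order: 0 ✓, 1 ✓, 2 ✓, 3 ✓, 4 ✓.
At position 5 the labels are {heat}, so start ∨ door is false there. This is the first violation.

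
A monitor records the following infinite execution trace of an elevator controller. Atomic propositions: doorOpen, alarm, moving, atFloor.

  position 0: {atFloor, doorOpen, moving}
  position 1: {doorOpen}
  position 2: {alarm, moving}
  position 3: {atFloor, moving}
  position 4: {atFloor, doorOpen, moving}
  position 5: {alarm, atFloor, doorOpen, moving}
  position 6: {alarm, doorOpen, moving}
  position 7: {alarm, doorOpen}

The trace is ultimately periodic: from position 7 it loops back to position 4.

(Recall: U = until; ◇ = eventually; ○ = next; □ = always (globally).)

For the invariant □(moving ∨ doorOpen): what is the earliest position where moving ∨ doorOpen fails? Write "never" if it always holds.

moving ∨ doorOpen holds at every position 0..7, and those are all the positions the trace ever visits, so the invariant □(moving ∨ doorOpen) is never violated.

never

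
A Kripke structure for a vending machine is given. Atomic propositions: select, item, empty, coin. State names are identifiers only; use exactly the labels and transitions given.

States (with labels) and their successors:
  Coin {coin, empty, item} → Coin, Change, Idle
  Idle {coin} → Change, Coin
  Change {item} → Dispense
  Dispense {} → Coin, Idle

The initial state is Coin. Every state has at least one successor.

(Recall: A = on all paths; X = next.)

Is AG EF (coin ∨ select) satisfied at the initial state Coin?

Satisfied

States satisfying EF (coin ∨ select): {Coin, Idle, Change, Dispense}.
States satisfying AG EF (coin ∨ select): {Coin, Idle, Change, Dispense}.
Every state reachable from Coin satisfies EF (coin ∨ select).
Coin ∈ Sat(AG EF (coin ∨ select)).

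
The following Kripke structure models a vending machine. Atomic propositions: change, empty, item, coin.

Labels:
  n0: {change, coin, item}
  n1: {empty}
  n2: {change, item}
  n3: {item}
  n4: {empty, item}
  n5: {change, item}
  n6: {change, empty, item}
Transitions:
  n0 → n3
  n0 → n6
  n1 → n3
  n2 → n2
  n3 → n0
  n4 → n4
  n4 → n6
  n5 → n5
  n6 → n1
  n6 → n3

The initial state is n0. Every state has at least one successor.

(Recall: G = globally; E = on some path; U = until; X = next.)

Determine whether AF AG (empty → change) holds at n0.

No

States satisfying AG (empty → change): {n2, n5}.
States satisfying AF AG (empty → change): {n2, n5}.
There is a path from n0 along which AG (empty → change) never holds.
n0 ∉ Sat(AF AG (empty → change)).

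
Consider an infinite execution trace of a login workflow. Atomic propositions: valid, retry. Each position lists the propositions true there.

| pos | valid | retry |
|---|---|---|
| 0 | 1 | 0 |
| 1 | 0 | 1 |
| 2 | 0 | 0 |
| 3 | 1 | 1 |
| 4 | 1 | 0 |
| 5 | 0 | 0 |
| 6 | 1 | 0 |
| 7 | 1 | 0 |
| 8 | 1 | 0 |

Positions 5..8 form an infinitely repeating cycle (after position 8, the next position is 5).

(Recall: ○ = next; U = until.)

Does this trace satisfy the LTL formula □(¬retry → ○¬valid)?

Violated

¬retry → ○¬valid must hold at every position from 0 onward. It fails at position 2, so □(¬retry → ○¬valid) is false.
Positions where ¬retry holds: 0, 2, 4, 5, 6, 7, 8.
Check ○¬valid at each: 0→ok, 2→fails, 4→ok, 5→fails, 6→fails, 7→fails, 8→ok.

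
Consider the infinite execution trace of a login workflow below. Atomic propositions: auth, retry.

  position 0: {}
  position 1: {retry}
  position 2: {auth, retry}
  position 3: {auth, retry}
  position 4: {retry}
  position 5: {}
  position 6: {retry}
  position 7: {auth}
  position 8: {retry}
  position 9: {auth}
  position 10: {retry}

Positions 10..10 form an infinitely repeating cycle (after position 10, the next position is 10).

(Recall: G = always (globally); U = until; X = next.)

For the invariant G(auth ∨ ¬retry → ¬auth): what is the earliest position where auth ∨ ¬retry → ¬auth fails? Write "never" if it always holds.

2

Check auth ∨ ¬retry → ¬auth at each position in order: 0 ✓, 1 ✓.
At position 2 the labels are {auth, retry}, so auth ∨ ¬retry → ¬auth is false there. This is the first violation.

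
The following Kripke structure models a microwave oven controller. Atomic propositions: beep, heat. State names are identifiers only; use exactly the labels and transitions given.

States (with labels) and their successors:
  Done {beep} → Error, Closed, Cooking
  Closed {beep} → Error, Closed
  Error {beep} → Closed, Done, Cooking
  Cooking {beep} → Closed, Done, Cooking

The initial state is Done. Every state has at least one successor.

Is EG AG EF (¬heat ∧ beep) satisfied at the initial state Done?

Satisfied

States satisfying AG EF (¬heat ∧ beep): {Done, Closed, Error, Cooking}.
States satisfying EG AG EF (¬heat ∧ beep): {Done, Closed, Error, Cooking}.
Done ∈ Sat(EG AG EF (¬heat ∧ beep)).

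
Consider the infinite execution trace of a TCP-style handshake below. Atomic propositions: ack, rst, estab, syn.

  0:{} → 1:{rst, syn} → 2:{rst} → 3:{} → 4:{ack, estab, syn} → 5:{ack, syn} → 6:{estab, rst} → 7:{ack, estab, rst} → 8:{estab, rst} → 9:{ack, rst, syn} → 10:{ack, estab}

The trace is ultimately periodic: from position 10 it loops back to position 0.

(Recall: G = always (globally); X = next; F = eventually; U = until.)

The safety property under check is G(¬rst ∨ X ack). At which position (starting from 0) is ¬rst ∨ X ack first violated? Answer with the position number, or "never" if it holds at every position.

1

Check ¬rst ∨ X ack at each position in order: 0 ✓.
At position 1 the labels are {rst, syn} and the next position 2 has {rst}, so ¬rst ∨ X ack is false there. This is the first violation.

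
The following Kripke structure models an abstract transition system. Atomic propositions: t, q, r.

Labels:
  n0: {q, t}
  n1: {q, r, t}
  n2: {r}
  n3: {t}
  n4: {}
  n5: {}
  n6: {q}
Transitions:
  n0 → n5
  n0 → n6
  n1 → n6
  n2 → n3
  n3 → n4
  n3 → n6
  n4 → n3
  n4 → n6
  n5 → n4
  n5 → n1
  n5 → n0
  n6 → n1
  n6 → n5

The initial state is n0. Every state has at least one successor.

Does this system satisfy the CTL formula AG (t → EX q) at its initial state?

Yes

States satisfying t → EX q: {n0, n1, n2, n3, n4, n5, n6}.
States satisfying AG (t → EX q): {n0, n1, n2, n3, n4, n5, n6}.
Every state reachable from n0 satisfies t → EX q.
n0 ∈ Sat(AG (t → EX q)).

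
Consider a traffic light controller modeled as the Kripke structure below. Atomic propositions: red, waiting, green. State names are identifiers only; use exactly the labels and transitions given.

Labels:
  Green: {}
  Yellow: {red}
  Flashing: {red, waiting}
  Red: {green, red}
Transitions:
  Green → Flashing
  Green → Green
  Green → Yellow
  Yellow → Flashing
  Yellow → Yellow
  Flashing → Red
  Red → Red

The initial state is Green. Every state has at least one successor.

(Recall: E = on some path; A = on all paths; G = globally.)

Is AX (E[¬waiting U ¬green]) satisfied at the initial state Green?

States satisfying E[¬waiting U ¬green]: {Green, Yellow, Flashing}.
States satisfying AX (E[¬waiting U ¬green]): {Green, Yellow}.
Green ∈ Sat(AX (E[¬waiting U ¬green])).

Satisfied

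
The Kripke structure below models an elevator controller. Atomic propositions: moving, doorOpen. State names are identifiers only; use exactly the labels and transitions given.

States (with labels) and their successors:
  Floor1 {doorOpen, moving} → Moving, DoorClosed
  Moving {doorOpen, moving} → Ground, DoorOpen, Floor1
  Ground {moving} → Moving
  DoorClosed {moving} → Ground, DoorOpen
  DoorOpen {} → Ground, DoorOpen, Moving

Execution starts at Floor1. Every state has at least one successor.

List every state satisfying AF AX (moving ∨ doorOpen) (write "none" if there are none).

States satisfying AX (moving ∨ doorOpen): {Floor1, Ground}.
States satisfying AF AX (moving ∨ doorOpen): {Floor1, Ground}.

{Floor1, Ground}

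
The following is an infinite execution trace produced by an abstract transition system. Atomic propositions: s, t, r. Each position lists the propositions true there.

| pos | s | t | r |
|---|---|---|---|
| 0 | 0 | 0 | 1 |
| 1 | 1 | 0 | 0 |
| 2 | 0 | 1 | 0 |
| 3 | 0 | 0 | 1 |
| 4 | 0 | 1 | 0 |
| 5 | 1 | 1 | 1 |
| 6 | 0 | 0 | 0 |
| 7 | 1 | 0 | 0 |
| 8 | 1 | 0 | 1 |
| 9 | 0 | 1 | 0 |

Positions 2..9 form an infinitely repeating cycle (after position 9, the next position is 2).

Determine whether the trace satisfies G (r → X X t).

No

r → X X t must hold at every position from 0 onward. It fails at position 5, so G (r → X X t) is false.
Positions where r holds: 0, 3, 5, 8.
Check X X t at each: 0→ok, 3→ok, 5→fails, 8→ok.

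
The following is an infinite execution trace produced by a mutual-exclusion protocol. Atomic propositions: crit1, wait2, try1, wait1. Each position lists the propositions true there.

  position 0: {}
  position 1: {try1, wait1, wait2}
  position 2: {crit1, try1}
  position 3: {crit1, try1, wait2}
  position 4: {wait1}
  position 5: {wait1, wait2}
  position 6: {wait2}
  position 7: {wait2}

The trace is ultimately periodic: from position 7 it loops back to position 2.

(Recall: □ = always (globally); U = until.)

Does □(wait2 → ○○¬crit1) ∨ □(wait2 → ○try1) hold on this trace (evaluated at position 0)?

wait2 → ○○¬crit1 must hold at every position from 0 onward. It fails at position 1, so □(wait2 → ○○¬crit1) is false.
Positions where wait2 holds: 1, 3, 5, 6, 7.
Check ○○¬crit1 at each: 1→fails, 3→ok, 5→ok, 6→fails, 7→fails.
wait2 → ○try1 must hold at every position from 0 onward. It fails at position 3, so □(wait2 → ○try1) is false.
Positions where wait2 holds: 1, 3, 5, 6, 7.
Check ○try1 at each: 1→ok, 3→fails, 5→fails, 6→fails, 7→ok.
At position 0: □(wait2 → ○○¬crit1) is false; □(wait2 → ○try1) is false; so □(wait2 → ○○¬crit1) ∨ □(wait2 → ○try1) is false.

Does not hold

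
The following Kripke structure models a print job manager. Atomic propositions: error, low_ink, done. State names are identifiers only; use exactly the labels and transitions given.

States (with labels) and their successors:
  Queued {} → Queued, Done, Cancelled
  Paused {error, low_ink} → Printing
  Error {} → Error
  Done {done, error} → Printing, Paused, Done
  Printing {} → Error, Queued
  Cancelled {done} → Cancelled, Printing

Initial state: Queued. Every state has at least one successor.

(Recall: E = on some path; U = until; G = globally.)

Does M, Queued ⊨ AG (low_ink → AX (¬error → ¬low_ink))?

States satisfying low_ink → AX (¬error → ¬low_ink): {Queued, Paused, Error, Done, Printing, Cancelled}.
States satisfying AG (low_ink → AX (¬error → ¬low_ink)): {Queued, Paused, Error, Done, Printing, Cancelled}.
Every state reachable from Queued satisfies low_ink → AX (¬error → ¬low_ink).
Queued ∈ Sat(AG (low_ink → AX (¬error → ¬low_ink))).

Yes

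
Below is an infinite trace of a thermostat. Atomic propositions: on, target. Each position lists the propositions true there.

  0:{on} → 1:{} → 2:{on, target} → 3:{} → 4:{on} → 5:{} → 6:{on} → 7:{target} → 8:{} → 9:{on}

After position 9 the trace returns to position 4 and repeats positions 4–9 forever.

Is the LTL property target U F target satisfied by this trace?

Satisfied

Walking from position 0: F target first holds at position 0, and target holds at every earlier position along the way, so target U F target holds.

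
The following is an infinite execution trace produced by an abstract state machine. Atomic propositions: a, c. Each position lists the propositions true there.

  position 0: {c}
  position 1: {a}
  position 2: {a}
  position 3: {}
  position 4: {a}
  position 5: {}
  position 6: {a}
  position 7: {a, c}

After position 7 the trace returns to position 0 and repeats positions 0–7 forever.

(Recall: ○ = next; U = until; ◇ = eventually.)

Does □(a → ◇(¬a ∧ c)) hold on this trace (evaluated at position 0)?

a → ◇(¬a ∧ c) holds at every position 0..7, and those are all positions ever visited, so □(a → ◇(¬a ∧ c)) holds.
Positions where a holds: 1, 2, 4, 6, 7.
Check ◇(¬a ∧ c) at each: 1→ok, 2→ok, 4→ok, 6→ok, 7→ok.

Holds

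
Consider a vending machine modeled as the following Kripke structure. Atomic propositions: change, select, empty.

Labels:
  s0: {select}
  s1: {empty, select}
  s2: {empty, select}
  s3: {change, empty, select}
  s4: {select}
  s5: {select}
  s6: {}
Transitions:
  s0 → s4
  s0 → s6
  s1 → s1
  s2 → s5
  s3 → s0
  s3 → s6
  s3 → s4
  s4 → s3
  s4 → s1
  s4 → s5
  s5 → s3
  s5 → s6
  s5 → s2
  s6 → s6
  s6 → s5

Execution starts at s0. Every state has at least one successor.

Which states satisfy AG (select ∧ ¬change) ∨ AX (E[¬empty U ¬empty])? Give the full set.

States satisfying select ∧ ¬change: {s0, s1, s2, s4, s5}.
States satisfying AG (select ∧ ¬change): {s1}.
States satisfying E[¬empty U ¬empty]: {s0, s4, s5, s6}.
States satisfying AX (E[¬empty U ¬empty]): {s0, s2, s3, s6}.
States satisfying AG (select ∧ ¬change) ∨ AX (E[¬empty U ¬empty]): {s0, s1, s2, s3, s6}.

{s0, s1, s2, s3, s6}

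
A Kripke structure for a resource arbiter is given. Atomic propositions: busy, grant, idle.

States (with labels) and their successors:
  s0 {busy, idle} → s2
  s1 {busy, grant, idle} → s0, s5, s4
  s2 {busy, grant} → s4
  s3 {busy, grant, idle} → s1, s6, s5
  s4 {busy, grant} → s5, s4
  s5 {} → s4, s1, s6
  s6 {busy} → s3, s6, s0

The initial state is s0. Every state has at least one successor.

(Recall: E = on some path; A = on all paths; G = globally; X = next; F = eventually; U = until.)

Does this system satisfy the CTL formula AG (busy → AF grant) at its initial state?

States satisfying busy → AF grant: {s0, s1, s2, s3, s4, s5}.
States satisfying AG (busy → AF grant): ∅.
s6 is reachable from s0 and violates busy → AF grant, so AG fails at s0.
s0 ∉ Sat(AG (busy → AF grant)).

Does not hold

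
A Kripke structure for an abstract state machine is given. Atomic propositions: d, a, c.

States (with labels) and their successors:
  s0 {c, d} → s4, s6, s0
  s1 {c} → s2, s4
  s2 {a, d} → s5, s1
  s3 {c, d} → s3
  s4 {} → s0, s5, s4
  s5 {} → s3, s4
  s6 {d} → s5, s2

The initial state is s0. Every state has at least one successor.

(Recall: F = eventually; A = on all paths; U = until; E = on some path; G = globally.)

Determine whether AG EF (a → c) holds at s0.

Holds

States satisfying EF (a → c): {s0, s1, s2, s3, s4, s5, s6}.
States satisfying AG EF (a → c): {s0, s1, s2, s3, s4, s5, s6}.
Every state reachable from s0 satisfies EF (a → c).
s0 ∈ Sat(AG EF (a → c)).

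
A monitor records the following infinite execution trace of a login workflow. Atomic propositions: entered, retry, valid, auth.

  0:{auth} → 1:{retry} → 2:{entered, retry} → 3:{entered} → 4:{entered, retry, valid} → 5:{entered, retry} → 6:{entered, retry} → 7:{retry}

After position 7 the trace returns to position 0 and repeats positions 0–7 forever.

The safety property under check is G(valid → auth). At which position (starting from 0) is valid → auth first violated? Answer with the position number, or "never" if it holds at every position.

Check valid → auth at each position in order: 0 ✓, 1 ✓, 2 ✓, 3 ✓.
At position 4 the labels are {entered, retry, valid}, so valid → auth is false there. This is the first violation.

4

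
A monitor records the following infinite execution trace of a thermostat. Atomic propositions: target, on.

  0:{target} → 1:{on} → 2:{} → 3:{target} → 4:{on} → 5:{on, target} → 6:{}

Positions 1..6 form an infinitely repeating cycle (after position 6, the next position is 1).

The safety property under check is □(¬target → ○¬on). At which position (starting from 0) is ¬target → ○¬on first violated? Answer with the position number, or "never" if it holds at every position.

Check ¬target → ○¬on at each position in order: 0 ✓, 1 ✓, 2 ✓, 3 ✓.
At position 4 the labels are {on} and the next position 5 has {on, target}, so ¬target → ○¬on is false there. This is the first violation.

4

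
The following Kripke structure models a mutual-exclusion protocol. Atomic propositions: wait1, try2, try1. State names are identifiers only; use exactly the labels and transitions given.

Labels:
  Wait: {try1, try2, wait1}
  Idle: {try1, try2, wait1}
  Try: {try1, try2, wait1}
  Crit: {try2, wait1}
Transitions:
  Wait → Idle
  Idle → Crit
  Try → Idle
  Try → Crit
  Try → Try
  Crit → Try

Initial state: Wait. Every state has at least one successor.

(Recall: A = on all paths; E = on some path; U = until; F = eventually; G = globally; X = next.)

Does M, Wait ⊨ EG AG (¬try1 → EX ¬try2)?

States satisfying AG (¬try1 → EX ¬try2): ∅.
States satisfying EG AG (¬try1 → EX ¬try2): ∅.
No suitable path/successor from Wait witnesses the formula.
Wait ∉ Sat(EG AG (¬try1 → EX ¬try2)).

Does not hold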